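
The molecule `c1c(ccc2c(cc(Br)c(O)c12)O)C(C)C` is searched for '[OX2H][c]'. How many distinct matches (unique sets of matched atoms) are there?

[OX2H][c] is the SMARTS for a phenol: a hydroxyl oxygen attached to an aromatic carbon.
The molecule carries 2 separate instances of a hydroxyl group (-OH) meeting every constraint; each maps to a distinct set of atoms, giving 2 matches.

2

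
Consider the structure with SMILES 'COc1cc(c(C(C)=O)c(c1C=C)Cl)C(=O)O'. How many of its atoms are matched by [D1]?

7

Check the 17 heavy atoms by environment: 5× c (aromatic, D3) → no; 1× c (aromatic, D2) → no; 2× C (D3) → no; 3× O (D1) → match; 3× C (D1) → match; 1× Cl (D1) → match; 1× C (D2) → no; 1× O (D2) → no.
Summing the matching environments: 3 + 3 + 1 = 7 matching atoms.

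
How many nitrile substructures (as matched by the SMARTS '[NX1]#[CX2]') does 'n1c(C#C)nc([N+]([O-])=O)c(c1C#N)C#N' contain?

[NX1]#[CX2] is the SMARTS for a nitrile: a nitrogen triple-bonded to a two-connected carbon.
The molecule carries 2 separate instances of a nitrile (-C#N) meeting every constraint; each maps to a distinct set of atoms, giving 2 matches.

2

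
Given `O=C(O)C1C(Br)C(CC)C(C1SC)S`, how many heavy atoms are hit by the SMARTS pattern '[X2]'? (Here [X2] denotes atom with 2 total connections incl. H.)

3

The query [X2] means: any atom with exactly two total connections (bonds + H).
Check the 14 heavy atoms by environment: 8× C (X4) → no; 1× Br (X1) → no; 2× S (X2) → match; 1× C (X3) → no; 1× O (X1) → no; 1× O (X2) → match.
Summing the matching environments: 2 + 1 = 3 matching atoms.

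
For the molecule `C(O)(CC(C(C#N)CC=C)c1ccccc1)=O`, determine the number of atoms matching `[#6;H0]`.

3

The query [#6;H0] means: any carbon with no attached hydrogen.
Check the 17 heavy atoms by environment: 3× C (H2) → no; 3× C (H1) → no; 2× C (H0) → match; 1× O (H0) → no; 1× O (H1) → no; 1× c (aromatic, H0) → match; 5× c (aromatic, H1) → no; 1× N (H0) → no.
Summing the matching environments: 2 + 1 = 3 matching atoms.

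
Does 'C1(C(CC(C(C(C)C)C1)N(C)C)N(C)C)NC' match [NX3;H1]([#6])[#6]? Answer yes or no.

The pattern [NX3;H1]([#6])[#6] describes a trivalent nitrogen with one H, bonded to two carbons — a secondary amine.
The molecule carries an N-methylamino group (-NHCH3), whose atoms satisfy every constraint of the query, so the pattern matches.

Yes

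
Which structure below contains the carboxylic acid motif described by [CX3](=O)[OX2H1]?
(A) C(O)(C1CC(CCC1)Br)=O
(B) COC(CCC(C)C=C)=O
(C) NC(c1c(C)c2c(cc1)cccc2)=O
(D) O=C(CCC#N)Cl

A

[CX3](=O)[OX2H1] describes an sp2 carbon double-bonded to O and single-bonded to an -OH oxygen (a carboxylic acid).
(A) contains a carboxylic acid group (-C(=O)OH), which satisfies every atom and bond constraint.
(B) has a methyl-ester group (-C(=O)OCH3) but the singly-bonded O has no H (OX2H0, not OX2H1).
(C) has a primary amide (-C(=O)NH2) but the carbonyl is bonded to N, not to an -OH oxygen.
(D) has an acyl chloride (-C(=O)Cl) but the carbonyl is bonded to Cl, not to an -OH oxygen.
So the answer is (A).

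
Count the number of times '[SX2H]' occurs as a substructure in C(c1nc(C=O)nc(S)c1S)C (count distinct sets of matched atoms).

2

[SX2H] is the SMARTS for a thiol: an aliphatic sulfur with two connections, one being H.
The molecule carries 2 separate instances of a thiol (-SH) meeting every constraint; each maps to a distinct set of atoms, giving 2 matches.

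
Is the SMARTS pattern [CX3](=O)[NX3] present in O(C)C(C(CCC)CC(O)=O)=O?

No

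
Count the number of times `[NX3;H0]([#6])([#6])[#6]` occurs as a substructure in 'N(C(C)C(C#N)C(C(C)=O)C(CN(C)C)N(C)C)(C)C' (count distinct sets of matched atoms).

3

[NX3;H0]([#6])([#6])[#6] is the SMARTS for a tertiary amine: a trivalent nitrogen with no H, bonded to three carbons.
The molecule carries 3 separate instances of a dimethylamino group (-N(CH3)2) meeting every constraint; each maps to a distinct set of atoms, giving 3 matches.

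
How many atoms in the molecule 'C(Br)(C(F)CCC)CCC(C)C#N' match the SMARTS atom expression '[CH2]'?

4

Check the 13 heavy atoms by environment: 4× C (H2) → match; 3× C (H1) → no; 2× C (H3) → no; 1× F (H0) → no; 1× Br (H0) → no; 1× C (H0) → no; 1× N (H0) → no.
That gives 4 matching atoms.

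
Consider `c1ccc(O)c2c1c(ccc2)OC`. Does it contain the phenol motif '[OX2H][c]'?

Yes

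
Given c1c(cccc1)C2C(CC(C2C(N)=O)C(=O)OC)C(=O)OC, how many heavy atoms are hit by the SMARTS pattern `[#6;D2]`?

6

Check the 22 heavy atoms by environment: 7× C (D3) → no; 1× C (D2) → match; 1× c (aromatic, D3) → no; 5× c (aromatic, D2) → match; 3× O (D1) → no; 1× N (D1) → no; 2× O (D2) → no; 2× C (D1) → no.
Summing the matching environments: 1 + 5 = 6 matching atoms.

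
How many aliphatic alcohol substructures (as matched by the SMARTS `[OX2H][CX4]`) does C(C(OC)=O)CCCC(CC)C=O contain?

0

[OX2H][CX4] is the SMARTS for an aliphatic alcohol: a hydroxyl oxygen bound to an sp3 (X4) carbon.
No fragment in the molecule satisfies every constraint, giving 0 matches.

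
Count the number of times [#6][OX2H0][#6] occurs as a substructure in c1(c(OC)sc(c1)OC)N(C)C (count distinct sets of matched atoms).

2

[#6][OX2H0][#6] is the SMARTS for an ether: an aliphatic oxygen bridging two carbons with no H on the oxygen.
The molecule carries 2 separate instances of a methoxy ether (-OCH3) meeting every constraint; each maps to a distinct set of atoms, giving 2 matches.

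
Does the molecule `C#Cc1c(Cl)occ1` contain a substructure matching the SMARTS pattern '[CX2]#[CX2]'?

The pattern [CX2]#[CX2] describes a carbon-carbon triple bond — an alkyne.
The molecule carries an ethynyl group (-C#CH), whose atoms satisfy every constraint of the query, so the pattern matches.

Yes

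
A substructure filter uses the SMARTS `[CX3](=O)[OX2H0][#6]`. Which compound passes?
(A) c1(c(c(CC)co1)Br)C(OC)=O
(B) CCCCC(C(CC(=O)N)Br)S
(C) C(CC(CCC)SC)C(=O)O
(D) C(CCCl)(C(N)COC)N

[CX3](=O)[OX2H0][#6] describes a carbonyl carbon bonded to an oxygen that is itself bonded to carbon (no H on that O) (an ester).
(A) contains a methyl-ester group (-C(=O)OCH3), which satisfies every atom and bond constraint.
(B) has a primary amide (-C(=O)NH2) but the carbonyl is bonded to N, not to an O-C linkage.
(C) has a carboxylic acid group (-C(=O)OH) but the singly-bonded O carries H (OX2H1, not H0).
(D) has a methoxy ether (-OCH3) but the ether oxygen is not adjacent to a C=O carbon.
So the answer is (A).

A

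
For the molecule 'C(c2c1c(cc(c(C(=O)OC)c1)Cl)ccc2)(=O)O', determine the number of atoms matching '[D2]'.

6

The query [D2] means: atom with exactly two heavy-atom neighbours.
Check the 18 heavy atoms by environment: 5× c (aromatic, D3) → no; 5× c (aromatic, D2) → match; 2× C (D3) → no; 3× O (D1) → no; 1× O (D2) → match; 1× C (D1) → no; 1× Cl (D1) → no.
Summing the matching environments: 5 + 1 = 6 matching atoms.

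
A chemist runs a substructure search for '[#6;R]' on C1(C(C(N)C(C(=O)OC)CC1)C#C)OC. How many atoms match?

The query [#6;R] means: carbon that is part of a ring.
Check the 15 heavy atoms by environment: 6× C (in 6-ring) → match; 5× C (acyclic) → no; 3× O (acyclic) → no; 1× N (acyclic) → no.
That gives 6 matching atoms.

6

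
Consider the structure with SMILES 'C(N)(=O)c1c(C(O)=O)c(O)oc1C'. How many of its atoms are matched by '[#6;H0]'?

The query [#6;H0] means: any carbon with no attached hydrogen.
Check the 13 heavy atoms by environment: 1× o (aromatic, H0) → no; 4× c (aromatic, H0) → match; 1× C (H3) → no; 2× C (H0) → match; 2× O (H0) → no; 1× N (H2) → no; 2× O (H1) → no.
Summing the matching environments: 4 + 2 = 6 matching atoms.

6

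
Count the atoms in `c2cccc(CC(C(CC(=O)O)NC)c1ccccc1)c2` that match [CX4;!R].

The query [CX4;!R] means: aliphatic carbon with four total connections, not in a ring.
Check the 21 heavy atoms by environment: 5× C (X4, acyclic) → match; 12× c (aromatic, X3, in 6-ring) → no; 1× N (X3, acyclic) → no; 1× C (X3, acyclic) → no; 1× O (X1, acyclic) → no; 1× O (X2, acyclic) → no.
That gives 5 matching atoms.

5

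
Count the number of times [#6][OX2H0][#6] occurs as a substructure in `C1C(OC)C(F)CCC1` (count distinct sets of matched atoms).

1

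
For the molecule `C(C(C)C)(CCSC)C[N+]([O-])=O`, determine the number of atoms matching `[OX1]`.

2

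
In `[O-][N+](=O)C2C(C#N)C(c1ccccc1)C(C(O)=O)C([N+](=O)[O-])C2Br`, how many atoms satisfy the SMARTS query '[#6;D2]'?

The query [#6;D2] means: any carbon bonded to exactly two heavy atoms.
Check the 24 heavy atoms by environment: 7× C (D3) → no; 1× Br (D1) → no; 1× c (aromatic, D3) → no; 5× c (aromatic, D2) → match; 1× C (D2) → match; 1× N (D1) → no; 2× N (charge +1, D3) → no; 2× O (charge -1, D1) → no; 4× O (D1) → no.
Summing the matching environments: 5 + 1 = 6 matching atoms.

6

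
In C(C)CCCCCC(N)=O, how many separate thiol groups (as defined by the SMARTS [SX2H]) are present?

[SX2H] is the SMARTS for a thiol: an aliphatic sulfur with two connections, one being H.
No fragment in the molecule satisfies every constraint, giving 0 matches.

0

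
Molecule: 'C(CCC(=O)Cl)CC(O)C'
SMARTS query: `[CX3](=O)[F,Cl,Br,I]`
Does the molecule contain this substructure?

The pattern [CX3](=O)[F,Cl,Br,I] describes a carbonyl carbon bonded to a halogen — an acyl halide.
The molecule carries an acyl chloride (-C(=O)Cl), whose atoms satisfy every constraint of the query, so the pattern matches.

Yes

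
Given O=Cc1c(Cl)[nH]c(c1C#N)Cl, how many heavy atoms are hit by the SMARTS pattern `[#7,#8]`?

3

The query [#7,#8] means: nitrogen or oxygen (comma = OR).
Check the 11 heavy atoms by environment: 1× n (aromatic) → match; 4× c (aromatic) → no; 2× C → no; 1× O → match; 2× Cl → no; 1× N → match.
Summing the matching environments: 1 + 1 + 1 = 3 matching atoms.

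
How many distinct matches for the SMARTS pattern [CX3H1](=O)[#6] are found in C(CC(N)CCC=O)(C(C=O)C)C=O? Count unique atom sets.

3

[CX3H1](=O)[#6] is the SMARTS for an aldehyde: an sp2 carbon with one H, double-bonded to O and single-bonded to carbon.
The molecule carries 3 separate instances of an aldehyde (-CHO) meeting every constraint; each maps to a distinct set of atoms, giving 3 matches.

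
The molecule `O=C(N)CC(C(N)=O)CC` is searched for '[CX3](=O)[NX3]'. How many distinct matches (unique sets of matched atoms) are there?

2

[CX3](=O)[NX3] is the SMARTS for an amide: a carbonyl carbon bonded to a trivalent nitrogen.
The molecule carries 2 separate instances of a primary amide (-C(=O)NH2) meeting every constraint; each maps to a distinct set of atoms, giving 2 matches.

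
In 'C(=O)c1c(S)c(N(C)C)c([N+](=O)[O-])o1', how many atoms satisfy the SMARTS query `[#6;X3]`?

5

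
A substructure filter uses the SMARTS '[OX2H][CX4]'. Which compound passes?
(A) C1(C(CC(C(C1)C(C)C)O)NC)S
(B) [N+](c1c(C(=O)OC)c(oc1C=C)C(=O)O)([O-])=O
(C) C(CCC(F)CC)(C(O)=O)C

A

[OX2H][CX4] describes a hydroxyl oxygen bound to an sp3 (X4) carbon (an aliphatic alcohol).
(A) contains a hydroxyl group (-OH), which satisfies every atom and bond constraint.
(B) has a carboxylic acid group (-C(=O)OH) but the -OH is on a CX3 carbonyl carbon, not a CX4 carbon.
(C) has a carboxylic acid group (-C(=O)OH) but the -OH is on a CX3 carbonyl carbon, not a CX4 carbon.
So the answer is (A).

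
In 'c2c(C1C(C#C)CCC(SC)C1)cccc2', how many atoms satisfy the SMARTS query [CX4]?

Check the 16 heavy atoms by environment: 7× C (X4) → match; 2× C (X2) → no; 6× c (aromatic, X3) → no; 1× S (X2) → no.
That gives 7 matching atoms.

7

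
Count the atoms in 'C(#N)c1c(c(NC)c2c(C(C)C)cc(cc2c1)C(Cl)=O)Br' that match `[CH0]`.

2

The query [CH0] means: aliphatic carbon with no attached hydrogen.
Check the 21 heavy atoms by environment: 7× c (aromatic, H0) → no; 3× c (aromatic, H1) → no; 2× C (H0) → match; 1× N (H0) → no; 1× Br (H0) → no; 1× C (H1) → no; 3× C (H3) → no; 1× N (H1) → no; 1× O (H0) → no; 1× Cl (H0) → no.
That gives 2 matching atoms.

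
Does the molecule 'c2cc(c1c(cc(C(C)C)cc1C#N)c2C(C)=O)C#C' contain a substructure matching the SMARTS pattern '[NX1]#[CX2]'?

Yes

The pattern [NX1]#[CX2] describes a nitrogen triple-bonded to a two-connected carbon — a nitrile.
The molecule carries a nitrile (-C#N), whose atoms satisfy every constraint of the query, so the pattern matches.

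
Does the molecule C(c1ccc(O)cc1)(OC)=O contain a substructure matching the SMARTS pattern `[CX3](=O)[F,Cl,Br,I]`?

No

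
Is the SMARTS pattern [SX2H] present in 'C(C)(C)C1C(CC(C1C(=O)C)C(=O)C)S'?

Yes

The pattern [SX2H] describes an aliphatic sulfur with two connections, one being H — a thiol.
The molecule carries a thiol (-SH), whose atoms satisfy every constraint of the query, so the pattern matches.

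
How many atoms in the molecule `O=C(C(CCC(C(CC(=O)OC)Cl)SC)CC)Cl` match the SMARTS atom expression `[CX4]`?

10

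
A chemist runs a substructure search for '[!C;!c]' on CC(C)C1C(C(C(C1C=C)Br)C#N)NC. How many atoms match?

The query [!C;!c] means: neither aliphatic nor aromatic carbon — same as [!#6].
Check the 15 heavy atoms by environment: 12× C → no; 2× N → match; 1× Br → match.
Summing the matching environments: 2 + 1 = 3 matching atoms.

3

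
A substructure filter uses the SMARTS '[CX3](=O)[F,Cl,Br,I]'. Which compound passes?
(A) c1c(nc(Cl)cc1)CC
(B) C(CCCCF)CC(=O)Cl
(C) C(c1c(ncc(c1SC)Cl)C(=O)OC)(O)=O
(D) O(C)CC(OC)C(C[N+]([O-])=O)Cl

[CX3](=O)[F,Cl,Br,I] describes a carbonyl carbon bonded to a halogen (an acyl halide).
(A) has a chloro substituent but the Cl is not on a carbonyl carbon.
(B) contains an acyl chloride (-C(=O)Cl), which satisfies every atom and bond constraint.
(C) has a chloro substituent but the Cl is not on a carbonyl carbon.
(D) has a chloro substituent but the Cl is not on a carbonyl carbon.
So the answer is (B).

B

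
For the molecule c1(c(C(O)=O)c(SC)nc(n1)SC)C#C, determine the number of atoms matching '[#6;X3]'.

5

The query [#6;X3] means: any carbon (aromatic or not) with three total connections.
Check the 15 heavy atoms by environment: 2× n (aromatic, X2) → no; 4× c (aromatic, X3) → match; 2× C (X2) → no; 2× S (X2) → no; 2× C (X4) → no; 1× C (X3) → match; 1× O (X1) → no; 1× O (X2) → no.
Summing the matching environments: 4 + 1 = 5 matching atoms.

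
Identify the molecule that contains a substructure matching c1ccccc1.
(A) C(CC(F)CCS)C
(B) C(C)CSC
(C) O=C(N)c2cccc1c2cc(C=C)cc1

C

c1ccccc1 describes six aromatic carbons in a ring (a benzene ring).
(A) has a methyl group (-CH3) but no six-membered all-carbon aromatic ring is present.
(B) has a methyl group (-CH3) but no six-membered all-carbon aromatic ring is present.
(C) contains the required atom environment, so the pattern matches.
So the answer is (C).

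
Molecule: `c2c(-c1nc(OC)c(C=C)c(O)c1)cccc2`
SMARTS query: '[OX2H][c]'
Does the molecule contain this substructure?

The pattern [OX2H][c] describes a hydroxyl oxygen attached to an aromatic carbon — a phenol.
The molecule carries a hydroxyl group (-OH), whose atoms satisfy every constraint of the query, so the pattern matches.

Yes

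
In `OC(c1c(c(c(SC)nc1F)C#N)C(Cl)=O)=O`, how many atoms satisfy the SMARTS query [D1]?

7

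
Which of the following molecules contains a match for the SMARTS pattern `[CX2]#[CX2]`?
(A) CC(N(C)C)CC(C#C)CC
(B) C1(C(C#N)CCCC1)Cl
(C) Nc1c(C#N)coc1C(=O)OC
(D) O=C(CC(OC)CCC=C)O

A

[CX2]#[CX2] describes a carbon-carbon triple bond (an alkyne).
(A) contains an ethynyl group (-C#CH), which satisfies every atom and bond constraint.
(B) has a nitrile (-C#N) but the triple bond is C#N, not C#C.
(C) has a nitrile (-C#N) but the triple bond is C#N, not C#C.
(D) has a vinyl group (-CH=CH2) but the C=C is a double bond; both carbons are CX3, not CX2.
So the answer is (A).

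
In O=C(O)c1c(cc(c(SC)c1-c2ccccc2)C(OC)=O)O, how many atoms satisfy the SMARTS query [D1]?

The query [D1] means: atom with exactly one heavy-atom neighbour (degree 1).
Check the 22 heavy atoms by environment: 6× c (aromatic, D3) → no; 6× c (aromatic, D2) → no; 4× O (D1) → match; 2× C (D3) → no; 1× S (D2) → no; 2× C (D1) → match; 1× O (D2) → no.
Summing the matching environments: 4 + 2 = 6 matching atoms.

6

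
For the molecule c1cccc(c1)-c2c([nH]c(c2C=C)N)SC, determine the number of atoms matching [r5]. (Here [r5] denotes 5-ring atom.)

5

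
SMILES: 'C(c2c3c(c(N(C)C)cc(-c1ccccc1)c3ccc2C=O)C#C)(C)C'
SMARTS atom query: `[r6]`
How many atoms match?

16

Check the 26 heavy atoms by environment: 16× c (aromatic, in 6-ring) → match; 8× C (acyclic) → no; 1× N (acyclic) → no; 1× O (acyclic) → no.
That gives 16 matching atoms.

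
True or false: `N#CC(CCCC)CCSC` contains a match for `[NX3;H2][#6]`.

The pattern [NX3;H2][#6] describes a trivalent nitrogen with two H attached to carbon — a primary amine.
The closest candidate here is a nitrile (-C#N), but the nitrogen is NX1 (triple-bonded), not NX3 with two H. No other fragment satisfies the full query, so there is no match.

False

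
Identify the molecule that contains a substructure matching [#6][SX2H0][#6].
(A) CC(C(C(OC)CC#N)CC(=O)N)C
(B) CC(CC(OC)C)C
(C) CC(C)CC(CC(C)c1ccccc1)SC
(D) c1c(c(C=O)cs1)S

C

[#6][SX2H0][#6] describes an aliphatic sulfur bridging two carbons with no H on the sulfur (a thioether).
(A) has a methoxy ether (-OCH3) but the bridging atom is O, not S.
(B) has a methoxy ether (-OCH3) but the bridging atom is O, not S.
(C) contains a methylthio ether (-SCH3), which satisfies every atom and bond constraint.
(D) has a thiol (-SH) but the sulfur has H1, not H0 bridging two carbons.
So the answer is (C).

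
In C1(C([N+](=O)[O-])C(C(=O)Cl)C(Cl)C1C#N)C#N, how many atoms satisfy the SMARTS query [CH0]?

3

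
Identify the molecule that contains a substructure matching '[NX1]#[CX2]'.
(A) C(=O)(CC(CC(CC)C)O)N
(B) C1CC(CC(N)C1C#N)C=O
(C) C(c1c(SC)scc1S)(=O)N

[NX1]#[CX2] describes a nitrogen triple-bonded to a two-connected carbon (a nitrile).
(A) has a primary amide (-C(=O)NH2) but the nitrogen is NX3, not NX1.
(B) contains a nitrile (-C#N), which satisfies every atom and bond constraint.
(C) has a primary amide (-C(=O)NH2) but the nitrogen is NX3, not NX1.
So the answer is (B).

B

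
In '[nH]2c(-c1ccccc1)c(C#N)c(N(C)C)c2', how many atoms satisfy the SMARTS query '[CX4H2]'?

0

Check the 16 heavy atoms by environment: 1× n (aromatic, H1, X3) → no; 4× c (aromatic, H0, X3) → no; 6× c (aromatic, H1, X3) → no; 1× C (H0, X2) → no; 1× N (H0, X1) → no; 1× N (H0, X3) → no; 2× C (H3, X4) → no.
No environment satisfies the query, so 0 matching atoms.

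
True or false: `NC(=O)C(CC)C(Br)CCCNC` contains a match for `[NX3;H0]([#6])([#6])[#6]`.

False

The pattern [NX3;H0]([#6])([#6])[#6] describes a trivalent nitrogen with no H, bonded to three carbons — a tertiary amine.
The closest candidate here is a primary amide (-C(=O)NH2), but the amide nitrogen has H2 and only one carbon neighbour. No other fragment satisfies the full query, so there is no match.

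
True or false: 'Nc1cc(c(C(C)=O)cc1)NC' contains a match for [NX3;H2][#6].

True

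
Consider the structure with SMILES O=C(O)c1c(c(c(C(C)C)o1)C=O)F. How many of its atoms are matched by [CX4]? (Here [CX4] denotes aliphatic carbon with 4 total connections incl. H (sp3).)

Check the 14 heavy atoms by environment: 1× o (aromatic, X2) → no; 4× c (aromatic, X3) → no; 2× C (X3) → no; 2× O (X1) → no; 1× F (X1) → no; 3× C (X4) → match; 1× O (X2) → no.
That gives 3 matching atoms.

3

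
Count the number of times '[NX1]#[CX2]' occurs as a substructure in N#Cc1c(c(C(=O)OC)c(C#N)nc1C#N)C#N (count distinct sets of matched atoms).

4

[NX1]#[CX2] is the SMARTS for a nitrile: a nitrogen triple-bonded to a two-connected carbon.
The molecule carries 4 separate instances of a nitrile (-C#N) meeting every constraint; each maps to a distinct set of atoms, giving 4 matches.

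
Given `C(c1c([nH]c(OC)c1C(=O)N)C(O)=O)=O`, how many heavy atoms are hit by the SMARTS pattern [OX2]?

2

The query [OX2] means: aliphatic oxygen with two total connections — ether, hydroxyl, or ester single-bond O.
Check the 15 heavy atoms by environment: 1× n (aromatic, X3) → no; 4× c (aromatic, X3) → no; 3× C (X3) → no; 3× O (X1) → no; 2× O (X2) → match; 1× C (X4) → no; 1× N (X3) → no.
That gives 2 matching atoms.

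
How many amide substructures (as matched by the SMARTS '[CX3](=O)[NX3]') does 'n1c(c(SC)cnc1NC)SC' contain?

0

[CX3](=O)[NX3] is the SMARTS for an amide: a carbonyl carbon bonded to a trivalent nitrogen.
No fragment in the molecule satisfies every constraint, giving 0 matches.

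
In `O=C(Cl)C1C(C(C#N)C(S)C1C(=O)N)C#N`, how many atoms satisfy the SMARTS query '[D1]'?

7

Check the 16 heavy atoms by environment: 7× C (D3) → no; 2× C (D2) → no; 3× N (D1) → match; 1× S (D1) → match; 2× O (D1) → match; 1× Cl (D1) → match.
Summing the matching environments: 3 + 1 + 2 + 1 = 7 matching atoms.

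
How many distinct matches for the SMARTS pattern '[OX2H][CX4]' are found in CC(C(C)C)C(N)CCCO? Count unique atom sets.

1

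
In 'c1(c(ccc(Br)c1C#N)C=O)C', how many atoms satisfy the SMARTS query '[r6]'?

6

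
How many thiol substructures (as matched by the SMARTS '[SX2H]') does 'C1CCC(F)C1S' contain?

1

[SX2H] is the SMARTS for a thiol: an aliphatic sulfur with two connections, one being H.
Exactly one fragment in the molecule meets all constraints, giving 1 match.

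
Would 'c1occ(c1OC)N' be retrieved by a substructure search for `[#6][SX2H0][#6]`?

No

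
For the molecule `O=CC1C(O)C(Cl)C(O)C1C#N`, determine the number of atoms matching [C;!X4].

2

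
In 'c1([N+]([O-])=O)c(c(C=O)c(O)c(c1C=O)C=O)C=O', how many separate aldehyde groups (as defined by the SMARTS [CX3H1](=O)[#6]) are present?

[CX3H1](=O)[#6] is the SMARTS for an aldehyde: an sp2 carbon with one H, double-bonded to O and single-bonded to carbon.
The molecule carries 4 separate instances of an aldehyde (-CHO) meeting every constraint; each maps to a distinct set of atoms, giving 4 matches.

4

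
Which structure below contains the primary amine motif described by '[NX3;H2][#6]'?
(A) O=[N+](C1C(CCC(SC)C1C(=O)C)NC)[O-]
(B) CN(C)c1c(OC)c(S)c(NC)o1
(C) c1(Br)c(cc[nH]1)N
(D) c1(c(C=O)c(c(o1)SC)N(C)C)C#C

C

[NX3;H2][#6] describes a trivalent nitrogen with two H attached to carbon (a primary amine).
(A) has a nitro group (-[N+](=O)[O-]) but the nitrogen is [N+] with no H, not NX3H2.
(B) has an N-methylamino group (-NHCH3) but the nitrogen bears two carbons and only one H (H1), not H2.
(C) contains a primary amino group (-NH2), which satisfies every atom and bond constraint.
(D) has a dimethylamino group (-N(CH3)2) but the nitrogen has H0, not H2.
So the answer is (C).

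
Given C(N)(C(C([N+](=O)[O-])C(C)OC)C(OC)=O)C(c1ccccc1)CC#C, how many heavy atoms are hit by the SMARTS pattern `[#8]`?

5

The query [#8] means: #8 matches any oxygen atom.
Check the 25 heavy atoms by environment: 12× C → no; 4× O → match; 1× N (charge +1) → no; 1× O (charge -1) → match; 6× c (aromatic) → no; 1× N → no.
Summing the matching environments: 4 + 1 = 5 matching atoms.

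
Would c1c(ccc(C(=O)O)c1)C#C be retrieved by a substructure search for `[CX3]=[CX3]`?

No

The pattern [CX3]=[CX3] describes a non-aromatic C=C double bond between two sp2 carbons — an alkene.
The closest candidate here is an ethynyl group (-C#CH), but the C-C bond is a triple bond, not a double bond. No other fragment satisfies the full query, so there is no match.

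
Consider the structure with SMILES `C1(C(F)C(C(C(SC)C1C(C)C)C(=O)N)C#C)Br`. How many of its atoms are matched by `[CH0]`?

Check the 18 heavy atoms by environment: 8× C (H1) → no; 1× Br (H0) → no; 2× C (H0) → match; 1× O (H0) → no; 1× N (H2) → no; 3× C (H3) → no; 1× S (H0) → no; 1× F (H0) → no.
That gives 2 matching atoms.

2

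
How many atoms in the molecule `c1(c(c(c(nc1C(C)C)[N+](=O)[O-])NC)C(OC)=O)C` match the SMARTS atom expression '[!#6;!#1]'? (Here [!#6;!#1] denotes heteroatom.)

7

The query [!#6;!#1] means: not carbon and not hydrogen — any heteroatom.
Check the 19 heavy atoms by environment: 1× n (aromatic) → match; 5× c (aromatic) → no; 7× C → no; 1× N → match; 3× O → match; 1× N (charge +1) → match; 1× O (charge -1) → match.
Summing the matching environments: 1 + 1 + 3 + 1 + 1 = 7 matching atoms.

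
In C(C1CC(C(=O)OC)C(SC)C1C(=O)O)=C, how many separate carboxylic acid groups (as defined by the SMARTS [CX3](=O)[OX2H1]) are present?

1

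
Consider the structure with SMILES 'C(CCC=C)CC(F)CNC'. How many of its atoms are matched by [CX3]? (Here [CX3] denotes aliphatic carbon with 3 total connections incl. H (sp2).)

2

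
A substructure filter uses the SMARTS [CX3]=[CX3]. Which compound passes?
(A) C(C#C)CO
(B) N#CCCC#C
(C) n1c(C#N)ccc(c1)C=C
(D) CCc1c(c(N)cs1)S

[CX3]=[CX3] describes a non-aromatic C=C double bond between two sp2 carbons (an alkene).
(A) has an ethynyl group (-C#CH) but the C-C bond is a triple bond, not a double bond.
(B) has an ethynyl group (-C#CH) but the C-C bond is a triple bond, not a double bond.
(C) contains a vinyl group (-CH=CH2), which satisfies every atom and bond constraint.
(D) has an ethyl group (-CH2CH3) but its C-C bond is a single bond between CX4 carbons, not CX3=CX3.
So the answer is (C).

C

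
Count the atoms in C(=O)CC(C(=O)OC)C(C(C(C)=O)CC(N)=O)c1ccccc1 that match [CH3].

The query [CH3] means: aliphatic carbon with exactly three hydrogens.
Check the 23 heavy atoms by environment: 2× C (H2) → no; 4× C (H1) → no; 3× C (H0) → no; 5× O (H0) → no; 2× C (H3) → match; 1× c (aromatic, H0) → no; 5× c (aromatic, H1) → no; 1× N (H2) → no.
That gives 2 matching atoms.

2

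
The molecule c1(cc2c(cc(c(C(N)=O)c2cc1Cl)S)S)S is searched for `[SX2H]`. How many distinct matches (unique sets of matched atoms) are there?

3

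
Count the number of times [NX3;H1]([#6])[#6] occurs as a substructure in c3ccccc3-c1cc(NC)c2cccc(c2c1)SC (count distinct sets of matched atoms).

[NX3;H1]([#6])[#6] is the SMARTS for a secondary amine: a trivalent nitrogen with one H, bonded to two carbons.
Exactly one fragment in the molecule meets all constraints, giving 1 match.

1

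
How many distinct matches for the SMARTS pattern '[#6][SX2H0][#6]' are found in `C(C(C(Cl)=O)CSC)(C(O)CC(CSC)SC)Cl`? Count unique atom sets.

3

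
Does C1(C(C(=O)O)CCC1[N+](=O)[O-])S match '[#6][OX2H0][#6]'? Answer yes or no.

No

The pattern [#6][OX2H0][#6] describes an aliphatic oxygen bridging two carbons with no H on the oxygen — an ether.
The closest candidate here is a carboxylic acid group (-C(=O)OH), but the -OH oxygen has H1; the =O is OX1, not OX2. No other fragment satisfies the full query, so there is no match.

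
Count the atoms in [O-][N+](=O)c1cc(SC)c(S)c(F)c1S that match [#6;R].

Check the 14 heavy atoms by environment: 6× c (aromatic, in 6-ring) → match; 3× S (acyclic) → no; 1× C (acyclic) → no; 1× F (acyclic) → no; 1× N (charge +1, acyclic) → no; 1× O (charge -1, acyclic) → no; 1× O (acyclic) → no.
That gives 6 matching atoms.

6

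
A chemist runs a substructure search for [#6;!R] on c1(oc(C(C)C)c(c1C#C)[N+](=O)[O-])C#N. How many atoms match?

The query [#6;!R] means: carbon not in any ring.
Check the 15 heavy atoms by environment: 1× o (aromatic, in 5-ring) → no; 4× c (aromatic, in 5-ring) → no; 6× C (acyclic) → match; 1× N (charge +1, acyclic) → no; 1× O (charge -1, acyclic) → no; 1× O (acyclic) → no; 1× N (acyclic) → no.
That gives 6 matching atoms.

6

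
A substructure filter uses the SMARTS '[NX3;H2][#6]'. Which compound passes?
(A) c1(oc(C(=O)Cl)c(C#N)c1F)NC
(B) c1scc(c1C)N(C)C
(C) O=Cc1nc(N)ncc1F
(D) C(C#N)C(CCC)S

[NX3;H2][#6] describes a trivalent nitrogen with two H attached to carbon (a primary amine).
(A) has a nitrile (-C#N) but the nitrogen is NX1 (triple-bonded), not NX3 with two H.
(B) has a dimethylamino group (-N(CH3)2) but the nitrogen has H0, not H2.
(C) contains a primary amino group (-NH2), which satisfies every atom and bond constraint.
(D) has a nitrile (-C#N) but the nitrogen is NX1 (triple-bonded), not NX3 with two H.
So the answer is (C).

C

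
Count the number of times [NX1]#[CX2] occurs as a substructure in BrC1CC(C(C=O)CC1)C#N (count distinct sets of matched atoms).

[NX1]#[CX2] is the SMARTS for a nitrile: a nitrogen triple-bonded to a two-connected carbon.
Exactly one fragment in the molecule meets all constraints, giving 1 match.

1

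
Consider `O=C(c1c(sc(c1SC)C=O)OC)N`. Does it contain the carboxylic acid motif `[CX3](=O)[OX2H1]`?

No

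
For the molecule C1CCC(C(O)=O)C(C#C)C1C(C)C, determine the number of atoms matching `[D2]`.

The query [D2] means: atom with exactly two heavy-atom neighbours.
Check the 14 heavy atoms by environment: 5× C (D3) → no; 4× C (D2) → match; 2× O (D1) → no; 3× C (D1) → no.
That gives 4 matching atoms.

4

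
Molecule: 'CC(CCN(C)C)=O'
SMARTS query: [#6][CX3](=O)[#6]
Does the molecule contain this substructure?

The pattern [#6][CX3](=O)[#6] describes a carbonyl carbon (no H) flanked by two carbons — a ketone.
The molecule carries an acetyl/ketone group (-C(=O)CH3), whose atoms satisfy every constraint of the query, so the pattern matches.

Yes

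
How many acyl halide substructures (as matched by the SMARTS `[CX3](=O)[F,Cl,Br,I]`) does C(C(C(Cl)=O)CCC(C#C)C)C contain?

1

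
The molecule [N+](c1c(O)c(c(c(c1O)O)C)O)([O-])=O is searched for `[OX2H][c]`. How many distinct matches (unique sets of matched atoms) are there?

4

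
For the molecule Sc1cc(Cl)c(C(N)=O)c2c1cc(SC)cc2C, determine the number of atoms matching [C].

The query [C] means: uppercase C matches aliphatic (non-aromatic) carbon only.
Check the 18 heavy atoms by environment: 10× c (aromatic) → no; 1× Cl → no; 2× S → no; 3× C → match; 1× O → no; 1× N → no.
That gives 3 matching atoms.

3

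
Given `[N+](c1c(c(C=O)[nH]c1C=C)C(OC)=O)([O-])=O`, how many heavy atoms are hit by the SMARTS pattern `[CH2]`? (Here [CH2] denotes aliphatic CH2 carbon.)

1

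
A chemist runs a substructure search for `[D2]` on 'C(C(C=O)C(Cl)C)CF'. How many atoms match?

Check the 9 heavy atoms by environment: 3× C (D2) → match; 2× C (D3) → no; 1× C (D1) → no; 1× O (D1) → no; 1× Cl (D1) → no; 1× F (D1) → no.
That gives 3 matching atoms.

3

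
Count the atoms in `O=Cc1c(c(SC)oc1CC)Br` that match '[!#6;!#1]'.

The query [!#6;!#1] means: not carbon and not hydrogen — any heteroatom.
Check the 12 heavy atoms by environment: 1× o (aromatic) → match; 4× c (aromatic) → no; 1× S → match; 4× C → no; 1× O → match; 1× Br → match.
Summing the matching environments: 1 + 1 + 1 + 1 = 4 matching atoms.

4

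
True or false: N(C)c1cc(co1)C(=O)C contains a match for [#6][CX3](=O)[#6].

True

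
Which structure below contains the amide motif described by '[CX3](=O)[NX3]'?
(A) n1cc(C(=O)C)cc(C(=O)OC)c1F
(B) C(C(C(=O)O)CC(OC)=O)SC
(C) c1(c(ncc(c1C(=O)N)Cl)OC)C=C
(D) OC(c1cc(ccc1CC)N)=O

C

[CX3](=O)[NX3] describes a carbonyl carbon bonded to a trivalent nitrogen (an amide).
(A) has a methyl-ester group (-C(=O)OCH3) but the carbonyl is bonded to O, not to an NX3 nitrogen.
(B) has a carboxylic acid group (-C(=O)OH) but the carbonyl is bonded to O, not to an NX3 nitrogen.
(C) contains a primary amide (-C(=O)NH2), which satisfies every atom and bond constraint.
(D) has a carboxylic acid group (-C(=O)OH) but the carbonyl is bonded to O, not to an NX3 nitrogen.
So the answer is (C).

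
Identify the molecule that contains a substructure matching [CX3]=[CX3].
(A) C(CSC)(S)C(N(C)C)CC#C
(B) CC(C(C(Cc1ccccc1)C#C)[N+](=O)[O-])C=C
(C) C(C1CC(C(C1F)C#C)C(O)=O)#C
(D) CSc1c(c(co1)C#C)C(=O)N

[CX3]=[CX3] describes a non-aromatic C=C double bond between two sp2 carbons (an alkene).
(A) has an ethynyl group (-C#CH) but the C-C bond is a triple bond, not a double bond.
(B) contains a vinyl group (-CH=CH2), which satisfies every atom and bond constraint.
(C) has an ethynyl group (-C#CH) but the C-C bond is a triple bond, not a double bond.
(D) has an ethynyl group (-C#CH) but the C-C bond is a triple bond, not a double bond.
So the answer is (B).

B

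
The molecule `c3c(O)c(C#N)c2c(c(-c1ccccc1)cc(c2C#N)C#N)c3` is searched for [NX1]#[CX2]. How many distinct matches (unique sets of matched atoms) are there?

[NX1]#[CX2] is the SMARTS for a nitrile: a nitrogen triple-bonded to a two-connected carbon.
The molecule carries 3 separate instances of a nitrile (-C#N) meeting every constraint; each maps to a distinct set of atoms, giving 3 matches.

3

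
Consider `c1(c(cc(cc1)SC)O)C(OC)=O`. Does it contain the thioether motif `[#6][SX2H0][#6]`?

The pattern [#6][SX2H0][#6] describes an aliphatic sulfur bridging two carbons with no H on the sulfur — a thioether.
The molecule carries a methylthio ether (-SCH3), whose atoms satisfy every constraint of the query, so the pattern matches.

Yes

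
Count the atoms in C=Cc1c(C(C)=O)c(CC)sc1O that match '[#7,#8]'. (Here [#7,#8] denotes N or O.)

The query [#7,#8] means: nitrogen or oxygen (comma = OR).
Check the 13 heavy atoms by environment: 1× s (aromatic) → no; 4× c (aromatic) → no; 6× C → no; 2× O → match.
That gives 2 matching atoms.

2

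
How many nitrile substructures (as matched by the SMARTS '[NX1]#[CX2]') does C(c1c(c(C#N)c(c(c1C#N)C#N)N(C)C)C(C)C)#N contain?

4

[NX1]#[CX2] is the SMARTS for a nitrile: a nitrogen triple-bonded to a two-connected carbon.
The molecule carries 4 separate instances of a nitrile (-C#N) meeting every constraint; each maps to a distinct set of atoms, giving 4 matches.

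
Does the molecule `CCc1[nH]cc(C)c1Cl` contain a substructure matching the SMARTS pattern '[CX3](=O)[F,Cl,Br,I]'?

The pattern [CX3](=O)[F,Cl,Br,I] describes a carbonyl carbon bonded to a halogen — an acyl halide.
The closest candidate here is a chloro substituent, but the Cl is not on a carbonyl carbon. No other fragment satisfies the full query, so there is no match.

No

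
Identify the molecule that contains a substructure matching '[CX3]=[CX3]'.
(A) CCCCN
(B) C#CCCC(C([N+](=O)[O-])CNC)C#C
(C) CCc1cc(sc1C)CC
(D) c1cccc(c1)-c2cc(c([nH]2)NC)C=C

D

[CX3]=[CX3] describes a non-aromatic C=C double bond between two sp2 carbons (an alkene).
(A) has an ethyl group (-CH2CH3) but its C-C bond is a single bond between CX4 carbons, not CX3=CX3.
(B) has an ethynyl group (-C#CH) but the C-C bond is a triple bond, not a double bond.
(C) has an ethyl group (-CH2CH3) but its C-C bond is a single bond between CX4 carbons, not CX3=CX3.
(D) contains a vinyl group (-CH=CH2), which satisfies every atom and bond constraint.
So the answer is (D).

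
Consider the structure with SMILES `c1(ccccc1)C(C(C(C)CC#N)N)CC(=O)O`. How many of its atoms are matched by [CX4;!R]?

6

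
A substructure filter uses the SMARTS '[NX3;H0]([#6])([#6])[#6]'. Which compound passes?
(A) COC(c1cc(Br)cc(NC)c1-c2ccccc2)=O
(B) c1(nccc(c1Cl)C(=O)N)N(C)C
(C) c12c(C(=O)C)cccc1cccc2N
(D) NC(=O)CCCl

B

[NX3;H0]([#6])([#6])[#6] describes a trivalent nitrogen with no H, bonded to three carbons (a tertiary amine).
(A) has an N-methylamino group (-NHCH3) but the nitrogen still has one H (H1), not H0.
(B) contains a dimethylamino group (-N(CH3)2), which satisfies every atom and bond constraint.
(C) has a primary amino group (-NH2) but the nitrogen has H2, not H0 with three carbons.
(D) has a primary amide (-C(=O)NH2) but the amide nitrogen has H2 and only one carbon neighbour.
So the answer is (B).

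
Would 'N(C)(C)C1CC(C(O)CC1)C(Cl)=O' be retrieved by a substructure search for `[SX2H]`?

The pattern [SX2H] describes an aliphatic sulfur with two connections, one being H — a thiol.
The closest candidate here is a hydroxyl group (-OH), but it is an -OH, not an -SH. No other fragment satisfies the full query, so there is no match.

No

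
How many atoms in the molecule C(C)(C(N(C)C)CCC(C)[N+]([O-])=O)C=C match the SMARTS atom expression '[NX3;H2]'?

0

The query [NX3;H2] means: aliphatic N with 3 total connections, two of them H — an -NH2 nitrogen (amine or amide).
Check the 15 heavy atoms by environment: 4× C (H3, X4) → no; 3× C (H1, X4) → no; 2× C (H2, X4) → no; 1× N (charge +1, H0, X3) → no; 1× O (charge -1, H0, X1) → no; 1× O (H0, X1) → no; 1× N (H0, X3) → no; 1× C (H1, X3) → no; 1× C (H2, X3) → no.
No environment satisfies the query, so 0 matching atoms.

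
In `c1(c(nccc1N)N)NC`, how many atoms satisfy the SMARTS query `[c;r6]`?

5

Check the 10 heavy atoms by environment: 1× n (aromatic, in 6-ring) → no; 5× c (aromatic, in 6-ring) → match; 3× N (acyclic) → no; 1× C (acyclic) → no.
That gives 5 matching atoms.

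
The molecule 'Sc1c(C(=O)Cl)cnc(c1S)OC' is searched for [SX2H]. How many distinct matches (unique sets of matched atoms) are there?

2

[SX2H] is the SMARTS for a thiol: an aliphatic sulfur with two connections, one being H.
The molecule carries 2 separate instances of a thiol (-SH) meeting every constraint; each maps to a distinct set of atoms, giving 2 matches.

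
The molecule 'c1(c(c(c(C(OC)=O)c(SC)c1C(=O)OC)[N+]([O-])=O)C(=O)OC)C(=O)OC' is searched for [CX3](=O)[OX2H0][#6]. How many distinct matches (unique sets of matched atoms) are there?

[CX3](=O)[OX2H0][#6] is the SMARTS for an ester: a carbonyl carbon bonded to an oxygen that is itself bonded to carbon (no H on that O).
The molecule carries 4 separate instances of a methyl-ester group (-C(=O)OCH3) meeting every constraint; each maps to a distinct set of atoms, giving 4 matches.

4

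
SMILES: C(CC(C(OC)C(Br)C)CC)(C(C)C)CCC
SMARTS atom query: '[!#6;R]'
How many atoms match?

0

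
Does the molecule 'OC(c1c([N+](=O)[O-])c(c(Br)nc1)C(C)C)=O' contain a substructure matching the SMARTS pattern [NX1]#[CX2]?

No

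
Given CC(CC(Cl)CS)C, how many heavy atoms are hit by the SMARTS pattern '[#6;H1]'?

2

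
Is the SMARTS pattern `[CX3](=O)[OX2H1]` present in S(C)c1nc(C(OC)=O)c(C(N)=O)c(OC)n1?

No

The pattern [CX3](=O)[OX2H1] describes an sp2 carbon double-bonded to O and single-bonded to an -OH oxygen — a carboxylic acid.
The closest candidate here is a methyl-ester group (-C(=O)OCH3), but the singly-bonded O has no H (OX2H0, not OX2H1). No other fragment satisfies the full query, so there is no match.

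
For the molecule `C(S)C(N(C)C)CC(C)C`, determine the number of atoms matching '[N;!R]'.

1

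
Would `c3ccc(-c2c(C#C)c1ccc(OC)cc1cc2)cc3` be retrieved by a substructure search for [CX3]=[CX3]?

The pattern [CX3]=[CX3] describes a non-aromatic C=C double bond between two sp2 carbons — an alkene.
The closest candidate here is an ethynyl group (-C#CH), but the C-C bond is a triple bond, not a double bond. No other fragment satisfies the full query, so there is no match.

No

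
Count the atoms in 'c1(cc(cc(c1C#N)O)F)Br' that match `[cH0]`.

4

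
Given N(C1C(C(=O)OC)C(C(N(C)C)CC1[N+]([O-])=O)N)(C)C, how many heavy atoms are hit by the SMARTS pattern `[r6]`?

6

The query [r6] means: r6 matches atoms in a six-membered ring.
Check the 20 heavy atoms by environment: 6× C (in 6-ring) → match; 3× N (acyclic) → no; 6× C (acyclic) → no; 1× N (charge +1, acyclic) → no; 1× O (charge -1, acyclic) → no; 3× O (acyclic) → no.
That gives 6 matching atoms.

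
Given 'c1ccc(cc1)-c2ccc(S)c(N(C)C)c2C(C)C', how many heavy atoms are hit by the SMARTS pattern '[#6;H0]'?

5

The query [#6;H0] means: any carbon with no attached hydrogen.
Check the 19 heavy atoms by environment: 5× c (aromatic, H0) → match; 7× c (aromatic, H1) → no; 1× N (H0) → no; 4× C (H3) → no; 1× S (H1) → no; 1× C (H1) → no.
That gives 5 matching atoms.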